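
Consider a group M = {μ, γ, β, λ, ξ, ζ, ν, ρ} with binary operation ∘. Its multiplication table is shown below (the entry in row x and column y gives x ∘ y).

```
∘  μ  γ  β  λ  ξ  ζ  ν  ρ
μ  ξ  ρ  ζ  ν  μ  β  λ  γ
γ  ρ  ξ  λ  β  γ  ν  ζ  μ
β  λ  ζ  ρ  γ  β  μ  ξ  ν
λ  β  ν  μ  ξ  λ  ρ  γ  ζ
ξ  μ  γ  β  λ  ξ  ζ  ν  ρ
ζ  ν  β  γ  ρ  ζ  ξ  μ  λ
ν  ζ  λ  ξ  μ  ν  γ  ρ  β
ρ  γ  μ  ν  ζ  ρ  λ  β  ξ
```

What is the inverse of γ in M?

First locate the identity: row ξ matches the header, so ξ is the identity.
Scan row γ for ξ: γ ∘ γ = ξ. Hence γ^(-1) = γ.

γ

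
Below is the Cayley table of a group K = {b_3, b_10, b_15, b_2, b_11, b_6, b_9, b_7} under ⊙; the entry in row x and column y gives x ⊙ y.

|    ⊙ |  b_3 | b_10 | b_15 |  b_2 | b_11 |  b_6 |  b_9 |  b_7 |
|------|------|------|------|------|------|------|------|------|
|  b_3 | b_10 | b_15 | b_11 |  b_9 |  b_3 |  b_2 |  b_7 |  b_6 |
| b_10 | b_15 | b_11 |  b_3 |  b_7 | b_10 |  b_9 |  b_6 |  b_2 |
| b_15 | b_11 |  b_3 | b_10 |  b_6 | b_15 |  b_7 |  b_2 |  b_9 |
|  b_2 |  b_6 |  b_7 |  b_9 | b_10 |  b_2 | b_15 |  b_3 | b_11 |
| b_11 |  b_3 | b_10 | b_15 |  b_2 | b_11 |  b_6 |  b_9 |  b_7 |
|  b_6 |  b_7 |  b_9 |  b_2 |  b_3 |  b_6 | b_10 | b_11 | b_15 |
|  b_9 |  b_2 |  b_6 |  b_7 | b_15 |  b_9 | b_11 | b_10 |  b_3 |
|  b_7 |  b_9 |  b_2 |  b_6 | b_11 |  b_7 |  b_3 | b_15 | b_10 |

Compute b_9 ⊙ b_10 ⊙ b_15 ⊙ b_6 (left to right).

b_15

b_9 ⊙ b_10 = b_6
b_6 ⊙ b_15 = b_2
b_2 ⊙ b_6 = b_15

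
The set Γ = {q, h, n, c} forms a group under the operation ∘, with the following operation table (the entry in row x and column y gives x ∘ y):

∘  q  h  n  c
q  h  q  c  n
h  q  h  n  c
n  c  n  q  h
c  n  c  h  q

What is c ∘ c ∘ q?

c ∘ c = q
q ∘ q = h
(Structurally, Γ here is isomorphic to the cyclic group Z_4.)

h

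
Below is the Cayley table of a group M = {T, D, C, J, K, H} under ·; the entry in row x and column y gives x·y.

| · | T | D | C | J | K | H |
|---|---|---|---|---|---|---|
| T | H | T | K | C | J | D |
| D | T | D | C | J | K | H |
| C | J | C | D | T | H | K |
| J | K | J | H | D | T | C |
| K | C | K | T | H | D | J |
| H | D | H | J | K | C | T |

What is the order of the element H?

3

The identity element is D (its row matches the header).
H^1 = H
H^2 = H·H = T
H^3 = T·H = D
The first power of H equal to the identity is H^3, so ord(H) = 3.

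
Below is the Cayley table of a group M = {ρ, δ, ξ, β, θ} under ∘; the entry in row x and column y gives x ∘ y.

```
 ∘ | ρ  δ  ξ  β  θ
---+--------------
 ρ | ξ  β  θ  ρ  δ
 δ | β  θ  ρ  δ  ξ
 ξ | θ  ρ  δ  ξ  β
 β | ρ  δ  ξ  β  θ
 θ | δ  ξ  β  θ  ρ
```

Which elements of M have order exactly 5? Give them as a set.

{δ, θ, ξ, ρ}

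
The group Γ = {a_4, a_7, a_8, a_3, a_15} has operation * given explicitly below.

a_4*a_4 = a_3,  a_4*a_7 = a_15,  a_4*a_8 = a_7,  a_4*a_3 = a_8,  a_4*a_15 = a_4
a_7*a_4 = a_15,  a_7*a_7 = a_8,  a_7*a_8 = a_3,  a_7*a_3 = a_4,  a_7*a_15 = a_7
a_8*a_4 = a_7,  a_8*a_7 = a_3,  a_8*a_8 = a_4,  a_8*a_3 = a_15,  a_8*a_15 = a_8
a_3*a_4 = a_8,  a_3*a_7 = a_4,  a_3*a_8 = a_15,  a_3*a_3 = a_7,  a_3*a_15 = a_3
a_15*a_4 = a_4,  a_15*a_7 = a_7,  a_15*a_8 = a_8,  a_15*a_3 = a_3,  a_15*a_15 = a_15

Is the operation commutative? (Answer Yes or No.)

Check whether the table is symmetric across its main diagonal.
Every entry (row x, col y) equals the entry (row y, col x), so Γ is abelian.

Yes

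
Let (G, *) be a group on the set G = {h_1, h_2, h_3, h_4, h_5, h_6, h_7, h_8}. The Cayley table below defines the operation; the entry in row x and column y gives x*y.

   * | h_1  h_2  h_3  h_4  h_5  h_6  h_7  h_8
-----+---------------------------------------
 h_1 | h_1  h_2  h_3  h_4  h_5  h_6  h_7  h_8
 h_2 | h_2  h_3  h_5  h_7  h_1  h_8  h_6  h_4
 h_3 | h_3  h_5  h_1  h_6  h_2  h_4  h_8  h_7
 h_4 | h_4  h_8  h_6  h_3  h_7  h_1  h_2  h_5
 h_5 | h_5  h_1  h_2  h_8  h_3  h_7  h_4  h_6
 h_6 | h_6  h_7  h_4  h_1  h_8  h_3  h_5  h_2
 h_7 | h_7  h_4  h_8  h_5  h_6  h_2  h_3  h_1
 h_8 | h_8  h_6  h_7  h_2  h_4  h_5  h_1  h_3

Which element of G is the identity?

h_1

The identity e satisfies e*x = x for all x, so its row in the table reproduces the column headers.
Row h_1 reads: h_1, h_2, h_3, h_4, h_5, h_6, h_7, h_8 — exactly the header order. So h_1 is the identity.
(Structurally, G here is isomorphic to the quaternion group Q_8.)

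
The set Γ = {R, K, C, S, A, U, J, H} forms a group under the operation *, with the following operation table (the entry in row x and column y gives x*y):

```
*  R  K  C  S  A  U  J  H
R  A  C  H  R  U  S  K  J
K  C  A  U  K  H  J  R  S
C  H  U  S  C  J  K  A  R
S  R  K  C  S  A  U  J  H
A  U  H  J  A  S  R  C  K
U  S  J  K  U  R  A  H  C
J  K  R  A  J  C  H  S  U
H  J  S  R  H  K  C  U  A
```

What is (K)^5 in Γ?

K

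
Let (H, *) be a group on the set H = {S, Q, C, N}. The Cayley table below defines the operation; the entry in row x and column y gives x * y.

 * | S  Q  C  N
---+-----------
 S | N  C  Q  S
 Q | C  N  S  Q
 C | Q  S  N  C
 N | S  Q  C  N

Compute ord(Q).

The identity element is N (its row matches the header).
Q^1 = Q
Q^2 = Q * Q = N
The first power of Q equal to the identity is Q^2, so ord(Q) = 2.
(Structurally, H here is isomorphic to the Klein four-group V_4.)

2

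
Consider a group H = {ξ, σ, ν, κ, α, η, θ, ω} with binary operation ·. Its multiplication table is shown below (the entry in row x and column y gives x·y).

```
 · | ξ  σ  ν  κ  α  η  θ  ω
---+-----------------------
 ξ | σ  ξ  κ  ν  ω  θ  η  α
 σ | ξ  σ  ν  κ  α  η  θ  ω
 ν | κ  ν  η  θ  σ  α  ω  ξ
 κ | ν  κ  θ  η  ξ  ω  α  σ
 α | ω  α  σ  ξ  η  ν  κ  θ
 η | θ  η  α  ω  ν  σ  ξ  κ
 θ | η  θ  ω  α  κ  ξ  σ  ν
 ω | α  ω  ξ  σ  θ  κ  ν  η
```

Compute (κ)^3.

κ^1 = κ
κ^2 = κ·κ = η
κ^3 = η·κ = ω

ω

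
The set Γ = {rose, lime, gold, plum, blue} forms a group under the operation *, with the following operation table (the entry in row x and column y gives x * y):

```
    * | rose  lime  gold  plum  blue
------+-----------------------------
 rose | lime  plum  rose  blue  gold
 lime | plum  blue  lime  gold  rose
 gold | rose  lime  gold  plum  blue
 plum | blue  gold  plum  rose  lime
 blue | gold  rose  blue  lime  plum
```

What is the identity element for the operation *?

The identity e satisfies e * x = x for all x, so its row in the table reproduces the column headers.
Row gold reads: rose, lime, gold, plum, blue — exactly the header order. So gold is the identity.

gold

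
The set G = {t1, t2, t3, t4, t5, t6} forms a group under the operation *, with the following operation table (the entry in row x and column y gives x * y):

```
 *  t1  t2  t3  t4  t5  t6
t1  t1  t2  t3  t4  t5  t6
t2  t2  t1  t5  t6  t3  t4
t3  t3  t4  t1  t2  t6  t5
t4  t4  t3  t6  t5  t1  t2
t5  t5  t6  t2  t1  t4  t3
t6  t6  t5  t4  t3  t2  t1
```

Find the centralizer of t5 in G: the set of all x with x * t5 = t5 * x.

Compare row t5 with column t5 entry by entry.
t4 * t5 = t1 = t5 * t4, so t4 commutes with t5.
t2 * t5 = t3 but t5 * t2 = t6, so t2 does not.
Collecting the elements that commute with t5: C(t5) = {t1, t4, t5}.
(Structurally, G here is isomorphic to the symmetric group S_3.)

{t1, t4, t5}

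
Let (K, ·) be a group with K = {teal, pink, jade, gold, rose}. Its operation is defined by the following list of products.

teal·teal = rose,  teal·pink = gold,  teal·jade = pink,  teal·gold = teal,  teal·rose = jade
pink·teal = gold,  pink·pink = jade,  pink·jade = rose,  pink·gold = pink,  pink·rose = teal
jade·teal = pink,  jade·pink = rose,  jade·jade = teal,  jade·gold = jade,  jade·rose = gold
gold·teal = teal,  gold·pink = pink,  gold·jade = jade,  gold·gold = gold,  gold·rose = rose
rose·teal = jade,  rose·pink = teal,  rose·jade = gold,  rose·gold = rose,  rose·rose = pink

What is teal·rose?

Read row teal, column rose: teal·rose = jade.

jade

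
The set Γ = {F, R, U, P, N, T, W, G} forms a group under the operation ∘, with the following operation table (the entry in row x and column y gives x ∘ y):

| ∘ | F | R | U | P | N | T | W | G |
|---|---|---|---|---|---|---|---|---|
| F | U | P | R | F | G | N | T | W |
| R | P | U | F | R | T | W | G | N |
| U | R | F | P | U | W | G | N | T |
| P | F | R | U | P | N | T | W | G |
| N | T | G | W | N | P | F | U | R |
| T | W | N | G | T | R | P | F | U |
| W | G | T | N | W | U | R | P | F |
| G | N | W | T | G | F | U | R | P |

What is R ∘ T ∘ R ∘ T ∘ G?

R ∘ T = W
W ∘ R = T
T ∘ T = P
P ∘ G = G

G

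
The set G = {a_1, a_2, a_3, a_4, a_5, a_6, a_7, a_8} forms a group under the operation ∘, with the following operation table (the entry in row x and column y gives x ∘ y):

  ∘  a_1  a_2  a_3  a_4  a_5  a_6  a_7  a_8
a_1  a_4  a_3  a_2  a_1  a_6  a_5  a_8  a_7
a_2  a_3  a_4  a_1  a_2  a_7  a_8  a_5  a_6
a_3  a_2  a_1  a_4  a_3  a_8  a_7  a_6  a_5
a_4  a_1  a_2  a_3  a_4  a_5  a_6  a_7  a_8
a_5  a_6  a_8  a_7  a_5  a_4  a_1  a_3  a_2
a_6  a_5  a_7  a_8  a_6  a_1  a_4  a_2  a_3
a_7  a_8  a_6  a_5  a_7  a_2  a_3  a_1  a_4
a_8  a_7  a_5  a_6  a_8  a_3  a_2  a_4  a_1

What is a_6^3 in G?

a_6^1 = a_6
a_6^2 = a_6 ∘ a_6 = a_4
a_6^3 = a_4 ∘ a_6 = a_6
(Structurally, G here is isomorphic to the dihedral group D_4.)

a_6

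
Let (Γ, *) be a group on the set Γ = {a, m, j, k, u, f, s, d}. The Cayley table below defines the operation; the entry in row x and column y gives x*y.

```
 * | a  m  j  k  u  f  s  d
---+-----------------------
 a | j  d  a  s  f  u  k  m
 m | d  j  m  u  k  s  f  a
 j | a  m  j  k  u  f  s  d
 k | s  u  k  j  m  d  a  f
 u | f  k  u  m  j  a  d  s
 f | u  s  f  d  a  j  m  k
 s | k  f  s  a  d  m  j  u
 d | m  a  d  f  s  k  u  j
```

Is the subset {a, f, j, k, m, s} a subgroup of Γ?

No

k*f = d, which is not in {a, f, j, k, m, s}.
The subset is not closed under *, so it is not a subgroup.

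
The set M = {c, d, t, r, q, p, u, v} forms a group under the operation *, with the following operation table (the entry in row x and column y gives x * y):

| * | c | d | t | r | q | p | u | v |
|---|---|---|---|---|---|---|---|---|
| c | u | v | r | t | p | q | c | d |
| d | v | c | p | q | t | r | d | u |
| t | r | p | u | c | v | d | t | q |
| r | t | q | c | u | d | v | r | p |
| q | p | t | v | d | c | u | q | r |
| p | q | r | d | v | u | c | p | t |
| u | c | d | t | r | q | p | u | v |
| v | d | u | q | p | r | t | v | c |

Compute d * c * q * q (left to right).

d * c = v
v * q = r
r * q = d
(Structurally, M here is isomorphic to Z_2 x Z_4.)

d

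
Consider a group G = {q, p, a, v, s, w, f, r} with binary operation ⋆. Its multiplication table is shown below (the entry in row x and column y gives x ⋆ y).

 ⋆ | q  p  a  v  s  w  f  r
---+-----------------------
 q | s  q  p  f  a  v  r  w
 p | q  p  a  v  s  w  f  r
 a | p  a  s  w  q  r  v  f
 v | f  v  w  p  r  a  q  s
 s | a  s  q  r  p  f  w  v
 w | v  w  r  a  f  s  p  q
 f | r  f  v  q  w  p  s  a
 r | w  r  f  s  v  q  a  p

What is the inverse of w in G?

First locate the identity: row p matches the header, so p is the identity.
Scan row w for p: w ⋆ f = p. Hence w^(-1) = f.

f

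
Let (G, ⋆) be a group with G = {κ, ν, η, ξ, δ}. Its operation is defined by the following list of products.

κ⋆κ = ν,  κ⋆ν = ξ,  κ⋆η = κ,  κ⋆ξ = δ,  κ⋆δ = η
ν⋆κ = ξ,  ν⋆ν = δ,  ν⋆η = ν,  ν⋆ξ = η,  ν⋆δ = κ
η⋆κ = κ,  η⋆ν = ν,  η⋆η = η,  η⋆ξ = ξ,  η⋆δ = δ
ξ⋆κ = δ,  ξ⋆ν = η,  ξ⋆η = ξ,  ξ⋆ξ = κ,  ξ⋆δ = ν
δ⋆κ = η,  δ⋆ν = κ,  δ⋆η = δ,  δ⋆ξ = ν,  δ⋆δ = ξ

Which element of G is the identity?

The identity e satisfies e ⋆ x = x for all x, so its row in the table reproduces the column headers.
Row η reads: κ, ν, η, ξ, δ — exactly the header order. So η is the identity.

η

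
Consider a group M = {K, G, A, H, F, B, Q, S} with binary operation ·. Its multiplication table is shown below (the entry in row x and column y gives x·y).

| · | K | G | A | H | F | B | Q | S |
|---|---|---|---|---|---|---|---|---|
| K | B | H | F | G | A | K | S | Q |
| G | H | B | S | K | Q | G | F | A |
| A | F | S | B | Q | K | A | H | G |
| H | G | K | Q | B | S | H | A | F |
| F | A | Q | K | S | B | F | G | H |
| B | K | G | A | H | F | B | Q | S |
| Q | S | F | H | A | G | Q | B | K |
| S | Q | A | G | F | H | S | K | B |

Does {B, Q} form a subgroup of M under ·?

{B, Q} contains the identity B.
Checking products: every product of two elements of {B, Q} (read from the table) lies in {B, Q}, so the set is closed.
In a finite group, a nonempty closed subset is a subgroup. So {B, Q} ≤ M.

Yes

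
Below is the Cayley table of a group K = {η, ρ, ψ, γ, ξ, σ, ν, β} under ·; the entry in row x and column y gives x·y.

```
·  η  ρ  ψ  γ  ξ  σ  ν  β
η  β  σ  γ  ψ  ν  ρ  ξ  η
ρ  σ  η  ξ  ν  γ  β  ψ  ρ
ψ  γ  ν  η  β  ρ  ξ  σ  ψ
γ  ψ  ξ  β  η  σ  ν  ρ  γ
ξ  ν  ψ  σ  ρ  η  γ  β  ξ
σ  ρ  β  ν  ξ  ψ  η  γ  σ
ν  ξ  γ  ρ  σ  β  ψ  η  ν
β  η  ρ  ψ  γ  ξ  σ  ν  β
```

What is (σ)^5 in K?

σ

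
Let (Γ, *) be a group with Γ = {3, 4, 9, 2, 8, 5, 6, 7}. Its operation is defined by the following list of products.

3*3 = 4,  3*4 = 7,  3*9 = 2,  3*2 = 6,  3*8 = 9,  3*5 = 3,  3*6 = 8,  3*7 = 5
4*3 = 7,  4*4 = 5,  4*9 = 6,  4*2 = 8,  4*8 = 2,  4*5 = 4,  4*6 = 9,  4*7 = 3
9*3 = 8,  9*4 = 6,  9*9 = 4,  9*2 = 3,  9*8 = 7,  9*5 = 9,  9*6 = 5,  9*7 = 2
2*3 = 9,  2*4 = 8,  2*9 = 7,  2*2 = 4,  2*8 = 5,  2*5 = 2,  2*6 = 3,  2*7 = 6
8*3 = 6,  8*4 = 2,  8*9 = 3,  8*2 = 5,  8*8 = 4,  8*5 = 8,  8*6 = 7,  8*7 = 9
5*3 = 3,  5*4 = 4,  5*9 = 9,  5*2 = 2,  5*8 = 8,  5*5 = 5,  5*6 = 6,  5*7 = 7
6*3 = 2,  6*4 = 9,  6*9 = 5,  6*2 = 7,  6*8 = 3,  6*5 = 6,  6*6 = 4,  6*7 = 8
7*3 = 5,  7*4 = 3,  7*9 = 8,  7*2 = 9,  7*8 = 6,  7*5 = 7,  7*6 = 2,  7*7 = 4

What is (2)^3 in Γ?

8

2^1 = 2
2^2 = 2 * 2 = 4
2^3 = 4 * 2 = 8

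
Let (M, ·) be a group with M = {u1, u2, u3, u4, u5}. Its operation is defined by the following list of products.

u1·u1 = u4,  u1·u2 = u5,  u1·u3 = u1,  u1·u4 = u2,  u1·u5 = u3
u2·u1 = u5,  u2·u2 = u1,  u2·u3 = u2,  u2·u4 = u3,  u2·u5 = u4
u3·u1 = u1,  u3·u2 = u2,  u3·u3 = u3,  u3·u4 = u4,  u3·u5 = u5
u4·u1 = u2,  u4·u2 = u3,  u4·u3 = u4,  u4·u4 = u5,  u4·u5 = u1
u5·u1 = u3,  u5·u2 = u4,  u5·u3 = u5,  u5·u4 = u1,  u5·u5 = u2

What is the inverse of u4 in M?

u2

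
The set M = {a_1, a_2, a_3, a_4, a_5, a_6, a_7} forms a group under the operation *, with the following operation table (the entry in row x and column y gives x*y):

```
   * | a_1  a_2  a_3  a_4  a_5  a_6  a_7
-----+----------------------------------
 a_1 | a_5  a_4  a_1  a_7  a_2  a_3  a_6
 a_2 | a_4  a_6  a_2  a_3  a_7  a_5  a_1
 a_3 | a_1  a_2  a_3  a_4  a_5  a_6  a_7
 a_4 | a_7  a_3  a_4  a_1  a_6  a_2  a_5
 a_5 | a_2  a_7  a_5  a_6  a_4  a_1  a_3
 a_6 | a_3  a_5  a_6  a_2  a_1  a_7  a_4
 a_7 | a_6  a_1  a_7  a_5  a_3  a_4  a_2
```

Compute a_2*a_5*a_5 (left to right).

a_3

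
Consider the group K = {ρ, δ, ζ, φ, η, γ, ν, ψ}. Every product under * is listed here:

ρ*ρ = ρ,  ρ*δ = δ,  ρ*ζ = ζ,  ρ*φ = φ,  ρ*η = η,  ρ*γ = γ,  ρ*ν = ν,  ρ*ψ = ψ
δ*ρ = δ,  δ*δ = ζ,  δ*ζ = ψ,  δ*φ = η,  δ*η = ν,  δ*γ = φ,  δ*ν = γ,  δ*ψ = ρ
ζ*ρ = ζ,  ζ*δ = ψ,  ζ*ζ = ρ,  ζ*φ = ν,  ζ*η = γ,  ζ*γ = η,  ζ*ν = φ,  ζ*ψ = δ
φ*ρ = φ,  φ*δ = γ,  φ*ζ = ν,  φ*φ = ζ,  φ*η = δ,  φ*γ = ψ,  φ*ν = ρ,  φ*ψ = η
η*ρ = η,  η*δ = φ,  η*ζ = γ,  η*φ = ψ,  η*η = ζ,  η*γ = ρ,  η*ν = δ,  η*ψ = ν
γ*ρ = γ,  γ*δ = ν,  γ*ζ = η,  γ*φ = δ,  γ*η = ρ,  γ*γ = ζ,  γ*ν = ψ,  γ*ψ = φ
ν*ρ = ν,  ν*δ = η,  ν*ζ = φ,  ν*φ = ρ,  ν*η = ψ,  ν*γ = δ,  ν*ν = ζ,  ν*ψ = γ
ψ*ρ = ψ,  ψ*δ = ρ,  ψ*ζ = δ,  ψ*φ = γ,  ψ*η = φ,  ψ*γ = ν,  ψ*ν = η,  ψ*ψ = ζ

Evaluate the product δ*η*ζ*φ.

ζ

δ*η = ν
ν*ζ = φ
φ*φ = ζ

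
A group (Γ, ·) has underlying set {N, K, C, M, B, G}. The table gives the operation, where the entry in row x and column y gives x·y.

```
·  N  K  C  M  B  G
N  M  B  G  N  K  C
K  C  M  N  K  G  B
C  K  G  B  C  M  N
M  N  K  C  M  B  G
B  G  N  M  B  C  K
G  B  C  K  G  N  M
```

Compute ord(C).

The identity element is M (its row matches the header).
C^1 = C
C^2 = C·C = B
C^3 = B·C = M
The first power of C equal to the identity is C^3, so ord(C) = 3.

3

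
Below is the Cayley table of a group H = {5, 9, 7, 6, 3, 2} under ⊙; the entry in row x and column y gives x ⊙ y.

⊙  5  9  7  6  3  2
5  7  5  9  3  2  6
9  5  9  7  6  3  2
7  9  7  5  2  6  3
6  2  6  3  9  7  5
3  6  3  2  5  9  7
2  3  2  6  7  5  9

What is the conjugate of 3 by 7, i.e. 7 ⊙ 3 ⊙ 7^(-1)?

The identity is 9. In row 7, the entry 9 sits in column 5, so 7^(-1) = 5.
7 ⊙ 3 = 6
6 ⊙ 5 = 2

2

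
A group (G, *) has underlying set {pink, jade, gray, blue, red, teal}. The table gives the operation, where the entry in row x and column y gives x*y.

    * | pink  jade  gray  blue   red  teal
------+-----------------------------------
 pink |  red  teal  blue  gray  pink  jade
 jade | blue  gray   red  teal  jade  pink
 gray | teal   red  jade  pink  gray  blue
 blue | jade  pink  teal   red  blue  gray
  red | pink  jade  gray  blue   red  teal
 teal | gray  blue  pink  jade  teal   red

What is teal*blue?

jade

Read row teal, column blue: teal*blue = jade.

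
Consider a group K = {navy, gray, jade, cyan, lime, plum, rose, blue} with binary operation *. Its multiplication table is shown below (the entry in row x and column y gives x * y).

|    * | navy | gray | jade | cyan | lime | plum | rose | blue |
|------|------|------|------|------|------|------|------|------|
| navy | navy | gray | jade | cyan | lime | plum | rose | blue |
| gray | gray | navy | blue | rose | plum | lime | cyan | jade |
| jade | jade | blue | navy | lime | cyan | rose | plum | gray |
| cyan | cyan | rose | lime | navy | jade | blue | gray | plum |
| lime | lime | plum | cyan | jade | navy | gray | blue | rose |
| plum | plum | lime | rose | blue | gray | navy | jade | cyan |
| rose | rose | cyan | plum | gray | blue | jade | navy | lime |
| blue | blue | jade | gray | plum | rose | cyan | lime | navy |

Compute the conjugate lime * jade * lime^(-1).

The identity is navy. In row lime, the entry navy sits in column lime, so lime^(-1) = lime.
lime * jade = cyan
cyan * lime = jade
(Structurally, K here is isomorphic to the elementary abelian group (Z_2)^3.)

jade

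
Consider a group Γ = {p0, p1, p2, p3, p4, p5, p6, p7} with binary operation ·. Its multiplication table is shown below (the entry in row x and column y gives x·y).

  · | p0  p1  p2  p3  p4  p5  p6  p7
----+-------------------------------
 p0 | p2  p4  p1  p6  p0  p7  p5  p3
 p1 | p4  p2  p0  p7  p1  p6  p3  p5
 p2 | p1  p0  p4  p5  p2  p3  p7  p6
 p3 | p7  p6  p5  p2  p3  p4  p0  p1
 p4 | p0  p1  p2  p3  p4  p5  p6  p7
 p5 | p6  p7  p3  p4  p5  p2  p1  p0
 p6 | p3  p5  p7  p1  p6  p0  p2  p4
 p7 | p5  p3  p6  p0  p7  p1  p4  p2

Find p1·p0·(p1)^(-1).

p0

The identity is p4. In row p1, the entry p4 sits in column p0, so p1^(-1) = p0.
p1·p0 = p4
p4·p0 = p0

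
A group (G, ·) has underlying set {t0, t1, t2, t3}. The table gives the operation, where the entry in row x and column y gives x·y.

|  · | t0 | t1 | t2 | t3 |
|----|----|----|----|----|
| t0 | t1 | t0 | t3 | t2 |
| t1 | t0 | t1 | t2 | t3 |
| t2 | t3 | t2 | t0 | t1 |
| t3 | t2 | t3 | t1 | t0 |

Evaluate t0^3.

t0

t0^1 = t0
t0^2 = t0·t0 = t1
t0^3 = t1·t0 = t0
(Structurally, G here is isomorphic to the cyclic group Z_4.)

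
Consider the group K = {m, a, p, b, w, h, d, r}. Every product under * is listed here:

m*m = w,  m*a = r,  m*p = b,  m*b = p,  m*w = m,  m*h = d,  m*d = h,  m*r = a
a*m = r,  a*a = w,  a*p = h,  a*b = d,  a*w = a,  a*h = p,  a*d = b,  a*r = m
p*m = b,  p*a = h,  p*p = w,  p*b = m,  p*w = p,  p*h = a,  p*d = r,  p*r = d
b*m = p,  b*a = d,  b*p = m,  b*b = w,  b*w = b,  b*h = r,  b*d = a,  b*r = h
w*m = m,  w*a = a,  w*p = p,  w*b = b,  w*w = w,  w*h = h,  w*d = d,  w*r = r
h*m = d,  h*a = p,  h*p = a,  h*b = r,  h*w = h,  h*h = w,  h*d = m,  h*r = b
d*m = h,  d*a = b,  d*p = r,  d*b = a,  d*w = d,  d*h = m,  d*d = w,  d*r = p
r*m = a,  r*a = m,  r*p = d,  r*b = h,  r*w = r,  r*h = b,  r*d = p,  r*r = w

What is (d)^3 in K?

d^1 = d
d^2 = d*d = w
d^3 = w*d = d
(Structurally, K here is isomorphic to the elementary abelian group (Z_2)^3.)

d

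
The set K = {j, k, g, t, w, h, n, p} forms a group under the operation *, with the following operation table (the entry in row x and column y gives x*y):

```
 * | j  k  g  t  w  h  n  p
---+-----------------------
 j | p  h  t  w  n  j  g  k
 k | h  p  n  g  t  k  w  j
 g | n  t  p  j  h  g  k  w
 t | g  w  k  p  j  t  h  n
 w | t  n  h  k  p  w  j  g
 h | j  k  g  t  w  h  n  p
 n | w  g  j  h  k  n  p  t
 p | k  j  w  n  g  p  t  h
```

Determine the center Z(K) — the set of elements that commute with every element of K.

{h, p}

An element z is central iff its row equals its column in the table.
For j: j*g = t ≠ n = g*j, so j ∉ Z.
Checking each element this way leaves Z(K) = {h, p}.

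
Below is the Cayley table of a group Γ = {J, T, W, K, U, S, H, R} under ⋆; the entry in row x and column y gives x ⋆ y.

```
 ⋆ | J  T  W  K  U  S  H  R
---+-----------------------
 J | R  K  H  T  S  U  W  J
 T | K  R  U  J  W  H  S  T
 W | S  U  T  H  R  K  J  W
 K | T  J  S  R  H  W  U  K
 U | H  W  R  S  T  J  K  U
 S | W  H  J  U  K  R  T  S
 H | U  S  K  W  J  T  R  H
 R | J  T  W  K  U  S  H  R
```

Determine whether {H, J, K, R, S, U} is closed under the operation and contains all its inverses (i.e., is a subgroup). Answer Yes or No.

No

U ⋆ U = T, which is not in {H, J, K, R, S, U}.
The subset is not closed under ⋆, so it is not a subgroup.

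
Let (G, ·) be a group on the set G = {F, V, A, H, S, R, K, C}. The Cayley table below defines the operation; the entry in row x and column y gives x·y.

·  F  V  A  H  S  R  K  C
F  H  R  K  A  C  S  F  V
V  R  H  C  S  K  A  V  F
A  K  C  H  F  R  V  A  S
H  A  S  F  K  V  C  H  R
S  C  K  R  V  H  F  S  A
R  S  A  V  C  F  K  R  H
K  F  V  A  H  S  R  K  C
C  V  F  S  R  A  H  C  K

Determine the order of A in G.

4

The identity element is K (its row matches the header).
A^1 = A
A^2 = A·A = H
A^3 = H·A = F
A^4 = F·A = K
The first power of A equal to the identity is A^4, so ord(A) = 4.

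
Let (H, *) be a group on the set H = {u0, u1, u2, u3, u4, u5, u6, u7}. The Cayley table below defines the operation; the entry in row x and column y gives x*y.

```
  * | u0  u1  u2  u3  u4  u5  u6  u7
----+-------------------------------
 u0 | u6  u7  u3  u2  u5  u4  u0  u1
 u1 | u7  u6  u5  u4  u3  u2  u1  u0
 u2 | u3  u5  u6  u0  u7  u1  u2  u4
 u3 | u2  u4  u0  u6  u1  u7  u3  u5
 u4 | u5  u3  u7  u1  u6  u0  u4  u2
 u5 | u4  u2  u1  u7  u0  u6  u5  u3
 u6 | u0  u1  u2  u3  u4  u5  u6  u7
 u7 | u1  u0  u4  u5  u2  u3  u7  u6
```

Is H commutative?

Yes

Check whether the table is symmetric across its main diagonal.
Every entry (row x, col y) equals the entry (row y, col x), so H is abelian.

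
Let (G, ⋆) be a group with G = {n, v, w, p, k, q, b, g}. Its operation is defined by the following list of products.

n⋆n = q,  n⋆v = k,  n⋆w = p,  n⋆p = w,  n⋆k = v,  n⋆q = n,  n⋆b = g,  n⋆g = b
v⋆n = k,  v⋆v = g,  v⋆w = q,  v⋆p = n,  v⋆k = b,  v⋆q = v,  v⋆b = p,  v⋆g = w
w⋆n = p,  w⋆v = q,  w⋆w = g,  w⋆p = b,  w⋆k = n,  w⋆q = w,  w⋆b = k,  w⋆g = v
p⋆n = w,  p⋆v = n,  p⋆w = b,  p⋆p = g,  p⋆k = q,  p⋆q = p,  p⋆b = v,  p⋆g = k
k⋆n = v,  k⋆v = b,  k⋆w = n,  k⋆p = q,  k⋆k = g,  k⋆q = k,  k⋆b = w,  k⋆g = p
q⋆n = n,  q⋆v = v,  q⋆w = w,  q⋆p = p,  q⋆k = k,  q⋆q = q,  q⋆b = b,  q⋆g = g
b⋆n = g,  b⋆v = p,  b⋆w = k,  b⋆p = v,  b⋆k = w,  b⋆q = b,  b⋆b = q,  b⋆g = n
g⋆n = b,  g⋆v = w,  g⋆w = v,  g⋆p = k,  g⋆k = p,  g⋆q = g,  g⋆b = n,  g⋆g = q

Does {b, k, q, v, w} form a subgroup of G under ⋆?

No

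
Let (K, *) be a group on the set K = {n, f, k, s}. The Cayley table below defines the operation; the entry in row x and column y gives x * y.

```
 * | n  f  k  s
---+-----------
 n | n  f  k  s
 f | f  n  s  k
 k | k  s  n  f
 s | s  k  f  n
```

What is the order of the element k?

2

The identity element is n (its row matches the header).
k^1 = k
k^2 = k * k = n
The first power of k equal to the identity is k^2, so ord(k) = 2.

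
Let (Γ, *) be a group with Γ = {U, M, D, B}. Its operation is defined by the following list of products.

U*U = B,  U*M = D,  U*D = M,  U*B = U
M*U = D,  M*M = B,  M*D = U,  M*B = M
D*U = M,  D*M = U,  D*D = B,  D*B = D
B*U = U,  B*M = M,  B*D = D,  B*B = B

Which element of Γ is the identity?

The identity e satisfies e*x = x for all x, so its row in the table reproduces the column headers.
Row B reads: U, M, D, B — exactly the header order. So B is the identity.

B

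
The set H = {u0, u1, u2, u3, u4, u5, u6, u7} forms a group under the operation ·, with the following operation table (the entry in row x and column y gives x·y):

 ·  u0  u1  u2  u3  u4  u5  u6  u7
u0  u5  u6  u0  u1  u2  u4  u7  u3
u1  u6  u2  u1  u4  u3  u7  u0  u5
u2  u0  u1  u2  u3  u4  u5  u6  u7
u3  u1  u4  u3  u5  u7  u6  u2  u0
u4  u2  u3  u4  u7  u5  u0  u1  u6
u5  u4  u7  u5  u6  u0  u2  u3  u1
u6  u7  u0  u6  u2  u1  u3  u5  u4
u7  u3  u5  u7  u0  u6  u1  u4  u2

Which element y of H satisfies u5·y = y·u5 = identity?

First locate the identity: row u2 matches the header, so u2 is the identity.
Scan row u5 for u2: u5·u5 = u2. Hence u5^(-1) = u5.

u5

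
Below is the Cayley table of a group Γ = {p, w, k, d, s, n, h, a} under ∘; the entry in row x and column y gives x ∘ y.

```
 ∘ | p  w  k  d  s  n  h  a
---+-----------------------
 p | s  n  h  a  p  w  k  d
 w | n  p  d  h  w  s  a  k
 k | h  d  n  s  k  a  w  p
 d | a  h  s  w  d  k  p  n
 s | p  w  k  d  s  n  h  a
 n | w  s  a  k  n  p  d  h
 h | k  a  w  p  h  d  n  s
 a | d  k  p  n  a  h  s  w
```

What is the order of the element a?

8

The identity element is s (its row matches the header).
a^1 = a
a^2 = a ∘ a = w
a^3 = w ∘ a = k
a^4 = k ∘ a = p
a^5 = p ∘ a = d
a^6 = d ∘ a = n
a^7 = n ∘ a = h
a^8 = h ∘ a = s
The first power of a equal to the identity is a^8, so ord(a) = 8.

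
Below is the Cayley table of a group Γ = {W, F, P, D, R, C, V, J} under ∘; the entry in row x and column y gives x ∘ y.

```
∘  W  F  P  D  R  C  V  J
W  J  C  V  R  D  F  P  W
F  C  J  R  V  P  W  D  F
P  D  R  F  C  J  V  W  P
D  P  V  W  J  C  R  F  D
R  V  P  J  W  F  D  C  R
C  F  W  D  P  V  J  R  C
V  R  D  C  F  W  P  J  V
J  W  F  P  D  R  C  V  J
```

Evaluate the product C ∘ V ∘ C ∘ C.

C ∘ V = R
R ∘ C = D
D ∘ C = R

R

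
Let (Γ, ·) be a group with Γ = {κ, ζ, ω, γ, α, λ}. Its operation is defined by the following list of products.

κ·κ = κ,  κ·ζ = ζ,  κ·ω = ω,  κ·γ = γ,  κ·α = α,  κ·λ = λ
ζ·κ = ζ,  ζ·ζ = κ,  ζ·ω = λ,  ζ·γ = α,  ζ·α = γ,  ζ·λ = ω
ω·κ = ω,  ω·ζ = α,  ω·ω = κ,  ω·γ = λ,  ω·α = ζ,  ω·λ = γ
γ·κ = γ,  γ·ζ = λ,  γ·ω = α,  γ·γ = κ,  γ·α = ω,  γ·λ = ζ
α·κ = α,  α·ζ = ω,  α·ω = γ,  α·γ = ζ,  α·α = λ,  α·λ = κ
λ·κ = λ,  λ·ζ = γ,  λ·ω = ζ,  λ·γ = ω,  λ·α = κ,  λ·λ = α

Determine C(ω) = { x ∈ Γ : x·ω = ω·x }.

{κ, ω}

Compare row ω with column ω entry by entry.
ζ·ω = λ but ω·ζ = α, so ζ does not.
Collecting the elements that commute with ω: C(ω) = {κ, ω}.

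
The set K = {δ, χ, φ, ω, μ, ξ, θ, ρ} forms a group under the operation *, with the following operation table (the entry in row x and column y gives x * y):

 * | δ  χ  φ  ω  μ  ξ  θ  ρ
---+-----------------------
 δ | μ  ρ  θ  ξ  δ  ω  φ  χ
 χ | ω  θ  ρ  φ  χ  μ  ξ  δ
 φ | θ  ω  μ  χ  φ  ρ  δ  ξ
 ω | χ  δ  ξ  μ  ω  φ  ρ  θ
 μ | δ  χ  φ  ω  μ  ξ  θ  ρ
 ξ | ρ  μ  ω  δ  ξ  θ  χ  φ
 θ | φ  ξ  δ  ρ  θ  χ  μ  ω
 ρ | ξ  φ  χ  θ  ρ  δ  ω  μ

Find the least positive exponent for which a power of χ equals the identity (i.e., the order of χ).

4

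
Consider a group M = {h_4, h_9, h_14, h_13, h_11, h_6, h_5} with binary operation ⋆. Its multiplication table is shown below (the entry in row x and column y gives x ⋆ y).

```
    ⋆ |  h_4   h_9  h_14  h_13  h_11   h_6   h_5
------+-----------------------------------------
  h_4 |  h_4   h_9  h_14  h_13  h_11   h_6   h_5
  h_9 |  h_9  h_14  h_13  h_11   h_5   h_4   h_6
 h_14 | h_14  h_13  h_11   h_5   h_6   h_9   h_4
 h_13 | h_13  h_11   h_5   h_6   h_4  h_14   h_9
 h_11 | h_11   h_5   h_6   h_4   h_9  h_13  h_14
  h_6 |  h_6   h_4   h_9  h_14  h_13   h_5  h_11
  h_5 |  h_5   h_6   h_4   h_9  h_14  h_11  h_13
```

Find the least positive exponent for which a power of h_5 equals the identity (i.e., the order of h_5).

The identity element is h_4 (its row matches the header).
h_5^1 = h_5
h_5^2 = h_5 ⋆ h_5 = h_13
h_5^3 = h_13 ⋆ h_5 = h_9
h_5^4 = h_9 ⋆ h_5 = h_6
h_5^5 = h_6 ⋆ h_5 = h_11
h_5^6 = h_11 ⋆ h_5 = h_14
h_5^7 = h_14 ⋆ h_5 = h_4
The first power of h_5 equal to the identity is h_5^7, so ord(h_5) = 7.

7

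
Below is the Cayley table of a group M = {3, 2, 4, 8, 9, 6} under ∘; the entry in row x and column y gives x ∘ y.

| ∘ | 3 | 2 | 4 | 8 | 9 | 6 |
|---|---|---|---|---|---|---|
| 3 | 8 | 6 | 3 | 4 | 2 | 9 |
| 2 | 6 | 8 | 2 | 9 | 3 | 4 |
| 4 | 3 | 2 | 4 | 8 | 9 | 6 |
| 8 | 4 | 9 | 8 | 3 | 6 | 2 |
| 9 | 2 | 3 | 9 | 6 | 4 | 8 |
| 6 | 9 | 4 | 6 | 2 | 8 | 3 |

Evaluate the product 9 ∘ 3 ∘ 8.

9 ∘ 3 = 2
2 ∘ 8 = 9

9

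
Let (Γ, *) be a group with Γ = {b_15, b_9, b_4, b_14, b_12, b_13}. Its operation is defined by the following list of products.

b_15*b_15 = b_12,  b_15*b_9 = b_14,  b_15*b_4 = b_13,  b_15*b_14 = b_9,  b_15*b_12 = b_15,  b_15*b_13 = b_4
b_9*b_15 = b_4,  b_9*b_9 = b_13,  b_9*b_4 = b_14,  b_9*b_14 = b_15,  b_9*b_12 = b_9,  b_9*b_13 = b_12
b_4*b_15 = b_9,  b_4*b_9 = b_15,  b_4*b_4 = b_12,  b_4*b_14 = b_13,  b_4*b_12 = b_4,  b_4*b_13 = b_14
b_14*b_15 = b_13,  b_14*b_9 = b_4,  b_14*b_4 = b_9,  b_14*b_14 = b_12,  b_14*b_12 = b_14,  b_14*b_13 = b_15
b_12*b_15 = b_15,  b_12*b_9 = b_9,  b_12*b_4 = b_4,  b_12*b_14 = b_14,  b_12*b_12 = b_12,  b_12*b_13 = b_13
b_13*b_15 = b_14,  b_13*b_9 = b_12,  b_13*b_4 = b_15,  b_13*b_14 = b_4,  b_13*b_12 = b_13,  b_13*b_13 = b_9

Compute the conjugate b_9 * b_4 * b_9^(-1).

b_15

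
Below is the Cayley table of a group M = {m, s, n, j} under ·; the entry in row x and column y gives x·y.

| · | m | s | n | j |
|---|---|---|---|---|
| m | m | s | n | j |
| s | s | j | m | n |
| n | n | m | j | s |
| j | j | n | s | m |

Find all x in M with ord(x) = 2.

{j}

Identity is m. Compute the order of each non-identity element by repeated multiplication:
  s: s → j → n → m  (order 4)
  n: n → j → s → m  (order 4)
  j: j → m  (order 2)
Elements of order 2: {j}.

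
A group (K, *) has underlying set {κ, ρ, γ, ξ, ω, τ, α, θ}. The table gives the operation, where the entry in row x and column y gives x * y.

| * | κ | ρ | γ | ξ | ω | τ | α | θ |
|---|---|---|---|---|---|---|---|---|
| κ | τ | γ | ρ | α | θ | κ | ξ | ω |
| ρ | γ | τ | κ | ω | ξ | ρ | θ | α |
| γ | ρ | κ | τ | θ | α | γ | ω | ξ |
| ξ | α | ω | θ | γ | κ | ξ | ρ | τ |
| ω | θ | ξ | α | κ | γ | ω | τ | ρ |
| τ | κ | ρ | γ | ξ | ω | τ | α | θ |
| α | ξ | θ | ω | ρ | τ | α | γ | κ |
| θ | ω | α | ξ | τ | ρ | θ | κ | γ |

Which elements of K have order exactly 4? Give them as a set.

Identity is τ. Compute the order of each non-identity element by repeated multiplication:
  κ: κ → τ  (order 2)
  ρ: ρ → τ  (order 2)
  γ: γ → τ  (order 2)
  ξ: ξ → γ → θ → τ  (order 4)
  ω: ω → γ → α → τ  (order 4)
  α: α → γ → ω → τ  (order 4)
  θ: θ → γ → ξ → τ  (order 4)
Elements of order 4: {α, θ, ξ, ω}.

{α, θ, ξ, ω}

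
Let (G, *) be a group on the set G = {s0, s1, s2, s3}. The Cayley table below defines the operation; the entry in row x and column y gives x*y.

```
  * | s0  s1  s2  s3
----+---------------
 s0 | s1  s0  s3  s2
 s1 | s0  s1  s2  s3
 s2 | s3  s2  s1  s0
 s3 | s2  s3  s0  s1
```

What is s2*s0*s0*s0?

s2*s0 = s3
s3*s0 = s2
s2*s0 = s3

s3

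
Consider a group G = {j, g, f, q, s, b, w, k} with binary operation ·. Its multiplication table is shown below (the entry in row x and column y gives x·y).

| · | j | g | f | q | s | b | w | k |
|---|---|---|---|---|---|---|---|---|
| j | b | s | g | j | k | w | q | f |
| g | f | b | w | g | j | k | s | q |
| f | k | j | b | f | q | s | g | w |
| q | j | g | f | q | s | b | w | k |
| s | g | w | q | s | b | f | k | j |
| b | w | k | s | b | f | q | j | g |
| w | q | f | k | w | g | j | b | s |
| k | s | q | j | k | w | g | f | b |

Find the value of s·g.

w

Read row s, column g: s·g = w.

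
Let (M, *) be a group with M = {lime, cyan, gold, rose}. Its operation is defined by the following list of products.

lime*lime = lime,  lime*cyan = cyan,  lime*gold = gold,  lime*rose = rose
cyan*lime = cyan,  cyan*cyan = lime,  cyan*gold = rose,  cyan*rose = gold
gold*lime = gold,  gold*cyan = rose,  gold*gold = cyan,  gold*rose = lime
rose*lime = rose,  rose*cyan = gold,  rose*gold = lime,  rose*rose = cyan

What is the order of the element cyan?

The identity element is lime (its row matches the header).
cyan^1 = cyan
cyan^2 = cyan*cyan = lime
The first power of cyan equal to the identity is cyan^2, so ord(cyan) = 2.

2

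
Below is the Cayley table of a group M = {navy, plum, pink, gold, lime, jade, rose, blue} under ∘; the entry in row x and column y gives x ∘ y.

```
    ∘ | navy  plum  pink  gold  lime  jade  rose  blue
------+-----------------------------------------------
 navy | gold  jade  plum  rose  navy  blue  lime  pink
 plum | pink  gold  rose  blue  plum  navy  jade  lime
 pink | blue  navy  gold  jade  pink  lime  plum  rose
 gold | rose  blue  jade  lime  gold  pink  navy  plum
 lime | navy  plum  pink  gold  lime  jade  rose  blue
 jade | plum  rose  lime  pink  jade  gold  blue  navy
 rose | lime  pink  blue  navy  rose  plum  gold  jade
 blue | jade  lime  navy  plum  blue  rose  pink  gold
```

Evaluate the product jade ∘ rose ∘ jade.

jade ∘ rose = blue
blue ∘ jade = rose

rose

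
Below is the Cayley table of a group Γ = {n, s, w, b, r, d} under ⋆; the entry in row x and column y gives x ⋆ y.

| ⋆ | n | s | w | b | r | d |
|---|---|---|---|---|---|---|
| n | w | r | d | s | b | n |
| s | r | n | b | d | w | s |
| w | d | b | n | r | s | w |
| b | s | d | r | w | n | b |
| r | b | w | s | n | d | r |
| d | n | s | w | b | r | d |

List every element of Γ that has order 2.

{r}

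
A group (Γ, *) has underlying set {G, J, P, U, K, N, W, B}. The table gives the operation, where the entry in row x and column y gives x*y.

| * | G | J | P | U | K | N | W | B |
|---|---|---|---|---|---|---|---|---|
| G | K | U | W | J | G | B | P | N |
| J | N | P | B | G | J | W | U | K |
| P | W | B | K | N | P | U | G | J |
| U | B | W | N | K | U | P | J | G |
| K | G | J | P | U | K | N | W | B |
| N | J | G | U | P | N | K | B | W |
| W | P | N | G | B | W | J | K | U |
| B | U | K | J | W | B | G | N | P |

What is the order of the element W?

2

The identity element is K (its row matches the header).
W^1 = W
W^2 = W*W = K
The first power of W equal to the identity is W^2, so ord(W) = 2.
(Structurally, Γ here is isomorphic to the dihedral group D_4.)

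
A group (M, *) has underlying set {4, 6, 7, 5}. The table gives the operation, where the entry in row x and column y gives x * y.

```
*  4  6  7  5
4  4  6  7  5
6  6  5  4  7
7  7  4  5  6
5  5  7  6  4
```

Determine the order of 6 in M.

The identity element is 4 (its row matches the header).
6^1 = 6
6^2 = 6 * 6 = 5
6^3 = 5 * 6 = 7
6^4 = 7 * 6 = 4
The first power of 6 equal to the identity is 6^4, so ord(6) = 4.

4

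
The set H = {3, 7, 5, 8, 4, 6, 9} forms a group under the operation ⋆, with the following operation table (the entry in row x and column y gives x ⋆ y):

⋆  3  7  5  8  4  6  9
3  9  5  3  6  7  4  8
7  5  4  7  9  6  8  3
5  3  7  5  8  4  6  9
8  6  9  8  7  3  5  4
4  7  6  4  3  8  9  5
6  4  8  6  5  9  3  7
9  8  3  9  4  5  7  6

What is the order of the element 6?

The identity element is 5 (its row matches the header).
6^1 = 6
6^2 = 6 ⋆ 6 = 3
6^3 = 3 ⋆ 6 = 4
6^4 = 4 ⋆ 6 = 9
6^5 = 9 ⋆ 6 = 7
6^6 = 7 ⋆ 6 = 8
6^7 = 8 ⋆ 6 = 5
The first power of 6 equal to the identity is 6^7, so ord(6) = 7.
(Structurally, H here is isomorphic to the cyclic group Z_7.)

7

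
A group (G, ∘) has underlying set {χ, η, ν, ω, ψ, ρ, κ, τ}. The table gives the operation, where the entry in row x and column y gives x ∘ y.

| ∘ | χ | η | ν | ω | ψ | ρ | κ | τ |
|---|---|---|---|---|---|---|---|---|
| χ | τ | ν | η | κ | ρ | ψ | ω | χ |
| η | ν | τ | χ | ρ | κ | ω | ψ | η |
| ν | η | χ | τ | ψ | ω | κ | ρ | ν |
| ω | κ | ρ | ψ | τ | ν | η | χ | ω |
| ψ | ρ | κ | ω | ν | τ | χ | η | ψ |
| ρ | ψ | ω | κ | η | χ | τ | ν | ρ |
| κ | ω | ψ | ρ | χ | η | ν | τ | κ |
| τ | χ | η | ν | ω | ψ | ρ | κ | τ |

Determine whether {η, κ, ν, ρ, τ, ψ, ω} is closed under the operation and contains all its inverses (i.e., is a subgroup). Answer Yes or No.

No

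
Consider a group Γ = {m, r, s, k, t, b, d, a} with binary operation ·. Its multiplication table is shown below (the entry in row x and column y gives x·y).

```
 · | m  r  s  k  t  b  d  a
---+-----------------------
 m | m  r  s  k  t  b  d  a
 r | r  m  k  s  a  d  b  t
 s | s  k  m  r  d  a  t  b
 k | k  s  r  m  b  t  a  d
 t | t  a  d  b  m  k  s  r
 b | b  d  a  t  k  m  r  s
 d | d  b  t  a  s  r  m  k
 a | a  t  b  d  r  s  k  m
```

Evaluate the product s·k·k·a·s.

s·k = r
r·k = s
s·a = b
b·s = a

a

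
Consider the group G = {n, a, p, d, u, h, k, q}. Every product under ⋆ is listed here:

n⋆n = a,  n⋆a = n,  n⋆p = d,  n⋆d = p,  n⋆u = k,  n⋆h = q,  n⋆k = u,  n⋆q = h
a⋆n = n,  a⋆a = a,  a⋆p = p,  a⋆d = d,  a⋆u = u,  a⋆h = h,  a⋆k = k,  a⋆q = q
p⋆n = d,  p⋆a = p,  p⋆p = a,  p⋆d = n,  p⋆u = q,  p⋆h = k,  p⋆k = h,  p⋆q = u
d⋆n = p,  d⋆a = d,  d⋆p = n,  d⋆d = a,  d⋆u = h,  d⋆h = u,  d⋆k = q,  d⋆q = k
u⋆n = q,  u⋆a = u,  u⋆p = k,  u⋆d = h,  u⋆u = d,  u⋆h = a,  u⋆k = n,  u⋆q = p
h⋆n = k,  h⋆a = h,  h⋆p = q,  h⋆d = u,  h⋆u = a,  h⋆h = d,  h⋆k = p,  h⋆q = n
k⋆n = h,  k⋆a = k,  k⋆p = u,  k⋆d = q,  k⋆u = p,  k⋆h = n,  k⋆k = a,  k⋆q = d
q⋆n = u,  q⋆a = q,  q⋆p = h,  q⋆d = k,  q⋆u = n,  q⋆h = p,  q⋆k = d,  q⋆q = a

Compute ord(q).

2

The identity element is a (its row matches the header).
q^1 = q
q^2 = q ⋆ q = a
The first power of q equal to the identity is q^2, so ord(q) = 2.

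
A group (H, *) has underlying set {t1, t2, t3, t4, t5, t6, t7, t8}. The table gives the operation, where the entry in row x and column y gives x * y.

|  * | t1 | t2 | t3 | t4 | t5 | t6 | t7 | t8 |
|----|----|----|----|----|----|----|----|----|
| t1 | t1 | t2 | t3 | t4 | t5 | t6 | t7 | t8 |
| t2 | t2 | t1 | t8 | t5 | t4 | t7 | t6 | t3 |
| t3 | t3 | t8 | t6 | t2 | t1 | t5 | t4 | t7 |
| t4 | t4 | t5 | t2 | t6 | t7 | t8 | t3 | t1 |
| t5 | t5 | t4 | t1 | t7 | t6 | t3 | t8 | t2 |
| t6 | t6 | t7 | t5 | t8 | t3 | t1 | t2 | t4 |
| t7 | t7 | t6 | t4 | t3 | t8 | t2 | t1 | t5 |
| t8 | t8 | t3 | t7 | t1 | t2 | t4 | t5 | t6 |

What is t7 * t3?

t4

Read row t7, column t3: t7 * t3 = t4.
(Structurally, H here is isomorphic to Z_2 x Z_4.)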